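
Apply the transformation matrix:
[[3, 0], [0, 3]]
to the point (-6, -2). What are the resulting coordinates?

Matrix multiplication:
[[3, 0], [0, 3]] × [-6, -2]ᵀ
= [(3)(-6) + (0)(-2), (0)(-6) + (3)(-2)]ᵀ
= [-18, -6]ᵀ
Result: (-18, -6)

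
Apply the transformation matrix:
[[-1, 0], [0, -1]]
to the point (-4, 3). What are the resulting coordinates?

Matrix multiplication:
[[-1, 0], [0, -1]] × [-4, 3]ᵀ
= [(-1)(-4) + (0)(3), (0)(-4) + (-1)(3)]ᵀ
= [4, -3]ᵀ
Result: (4, -3)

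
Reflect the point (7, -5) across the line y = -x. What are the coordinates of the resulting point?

Reflection across line y = -x: (7, -5) → (5, -7)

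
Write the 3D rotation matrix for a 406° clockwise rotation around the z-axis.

Rotation matrix for clockwise 406° around z-axis:
A clockwise rotation by 406° is a counterclockwise rotation by -406°.
cos(-406°) = 0.6947, sin(-406°) = -0.7193
Result: [[0.6947, 0.7193, 0], [-0.7193, 0.6947, 0], [0, 0, 1]]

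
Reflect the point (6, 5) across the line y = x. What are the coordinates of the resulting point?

Reflection across line y = x: (6, 5) → (5, 6)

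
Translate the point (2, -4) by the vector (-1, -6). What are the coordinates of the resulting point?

Translation by (-1, -6) (homogeneous matrix [[1, 0, -1], [0, 1, -6], [0, 0, 1]]):
x' = 2 + -1 = 1
y' = -4 + -6 = -10
Result: (1, -10)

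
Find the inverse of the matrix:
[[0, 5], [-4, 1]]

For [[a,b],[c,d]], inverse = (1/det)·[[d,-b],[-c,a]]
det = (0)(1) - (5)(-4) = 0 - -20 = 20
Inverse = (1/20)·[[1, -5], [4, 0]]
= [[1/20, -1/4], [1/5, 0]]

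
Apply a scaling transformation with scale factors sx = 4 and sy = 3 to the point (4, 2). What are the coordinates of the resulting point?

Scaling matrix:
[[4, 0], [0, 3]]
Result: (4 × 4, 2 × 3) = (16, 6)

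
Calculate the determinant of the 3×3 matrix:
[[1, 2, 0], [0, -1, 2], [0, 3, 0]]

Expansion along first row:
det = 1·det([[-1,2],[3,0]]) - 2·det([[0,2],[0,0]]) + 0·det([[0,-1],[0,3]])
    = 1·(-1·0 - 2·3) - 2·(0·0 - 2·0) + 0·(0·3 - -1·0)
    = 1·-6 - 2·0 + 0·0
    = -6 + 0 + 0 = -6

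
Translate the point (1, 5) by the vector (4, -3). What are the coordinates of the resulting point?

Translation by (4, -3) (homogeneous matrix [[1, 0, 4], [0, 1, -3], [0, 0, 1]]):
x' = 1 + 4 = 5
y' = 5 + -3 = 2
Result: (5, 2)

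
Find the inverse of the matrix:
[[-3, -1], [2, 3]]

For [[a,b],[c,d]], inverse = (1/det)·[[d,-b],[-c,a]]
det = (-3)(3) - (-1)(2) = -9 - -2 = -7
Inverse = (1/-7)·[[3, 1], [-2, -3]]
= [[-3/7, -1/7], [2/7, 3/7]]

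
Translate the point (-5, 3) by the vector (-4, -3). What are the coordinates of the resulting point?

Translation by (-4, -3) (homogeneous matrix [[1, 0, -4], [0, 1, -3], [0, 0, 1]]):
x' = -5 + -4 = -9
y' = 3 + -3 = 0
Result: (-9, 0)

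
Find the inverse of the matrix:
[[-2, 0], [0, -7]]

For [[a,b],[c,d]], inverse = (1/det)·[[d,-b],[-c,a]]
det = (-2)(-7) - (0)(0) = 14 - 0 = 14
Inverse = (1/14)·[[-7, 0], [0, -2]]
= [[-1/2, 0], [0, -1/7]]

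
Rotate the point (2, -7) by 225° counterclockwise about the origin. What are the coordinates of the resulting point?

Rotation matrix for 225°: [[cos 225°, -sin 225°], [sin 225°, cos 225°]] ≈ [[-0.707107, 0.707107], [-0.707107, -0.707107]]
[[-0.707107, 0.707107], [-0.707107, -0.707107]] × [2, -7]ᵀ ≈ [-6.3640, 3.5355]ᵀ
Result: (-6.3640, 3.5355)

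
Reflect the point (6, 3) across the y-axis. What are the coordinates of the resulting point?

Reflection across y-axis: (6, 3) → (-6, 3)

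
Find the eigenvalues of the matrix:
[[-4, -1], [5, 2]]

Characteristic equation: det(A - λI) = 0
λ² - (trace)λ + (det) = 0
trace = -4 + 2 = -2, det = (-4)(2) - (-1)(5) = -3
λ² - (-2)λ + (-3) = 0
λ = (-2 ± √((-2)² - 4·(-3))) / 2 = (-2 ± √16) / 2
Solving: λ = -3, 1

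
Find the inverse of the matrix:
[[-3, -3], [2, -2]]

For [[a,b],[c,d]], inverse = (1/det)·[[d,-b],[-c,a]]
det = (-3)(-2) - (-3)(2) = 6 - -6 = 12
Inverse = (1/12)·[[-2, 3], [-2, -3]]
= [[-1/6, 1/4], [-1/6, -1/4]]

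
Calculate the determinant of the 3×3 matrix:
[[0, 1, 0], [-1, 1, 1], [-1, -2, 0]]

Expansion along first row:
det = 0·det([[1,1],[-2,0]]) - 1·det([[-1,1],[-1,0]]) + 0·det([[-1,1],[-1,-2]])
    = 0·(1·0 - 1·-2) - 1·(-1·0 - 1·-1) + 0·(-1·-2 - 1·-1)
    = 0·2 - 1·1 + 0·3
    = 0 + -1 + 0 = -1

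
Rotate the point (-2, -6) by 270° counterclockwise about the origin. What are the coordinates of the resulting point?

Rotation matrix for 270°: [[cos 270°, -sin 270°], [sin 270°, cos 270°]] = [[0, 1], [-1, 0]]
[[0, 1], [-1, 0]] × [-2, -6]ᵀ = [-6, 2]ᵀ
Result: (-6, 2)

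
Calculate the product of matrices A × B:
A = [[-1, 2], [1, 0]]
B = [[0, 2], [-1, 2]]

Matrix multiplication:
C[0][0] = -1×0 + 2×-1 = -2
C[0][1] = -1×2 + 2×2 = 2
C[1][0] = 1×0 + 0×-1 = 0
C[1][1] = 1×2 + 0×2 = 2
Result: [[-2, 2], [0, 2]]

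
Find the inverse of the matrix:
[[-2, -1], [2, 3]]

For [[a,b],[c,d]], inverse = (1/det)·[[d,-b],[-c,a]]
det = (-2)(3) - (-1)(2) = -6 - -2 = -4
Inverse = (1/-4)·[[3, 1], [-2, -2]]
= [[-3/4, -1/4], [1/2, 1/2]]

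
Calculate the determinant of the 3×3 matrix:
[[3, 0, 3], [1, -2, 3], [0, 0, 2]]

Expansion along first row:
det = 3·det([[-2,3],[0,2]]) - 0·det([[1,3],[0,2]]) + 3·det([[1,-2],[0,0]])
    = 3·(-2·2 - 3·0) - 0·(1·2 - 3·0) + 3·(1·0 - -2·0)
    = 3·-4 - 0·2 + 3·0
    = -12 + 0 + 0 = -12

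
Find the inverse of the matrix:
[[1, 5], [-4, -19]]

For [[a,b],[c,d]], inverse = (1/det)·[[d,-b],[-c,a]]
det = (1)(-19) - (5)(-4) = -19 - -20 = 1
Inverse = [[-19, -5], [4, 1]]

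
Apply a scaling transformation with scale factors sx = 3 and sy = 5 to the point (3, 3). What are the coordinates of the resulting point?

Scaling matrix:
[[3, 0], [0, 5]]
Result: (3 × 3, 3 × 5) = (9, 15)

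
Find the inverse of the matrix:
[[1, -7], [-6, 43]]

For [[a,b],[c,d]], inverse = (1/det)·[[d,-b],[-c,a]]
det = (1)(43) - (-7)(-6) = 43 - 42 = 1
Inverse = [[43, 7], [6, 1]]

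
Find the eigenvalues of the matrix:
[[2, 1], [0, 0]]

Characteristic equation: det(A - λI) = 0
λ² - (trace)λ + (det) = 0
trace = 2 + 0 = 2, det = (2)(0) - (1)(0) = 0
λ² - (2)λ + (0) = 0
λ = (2 ± √((2)² - 4·(0))) / 2 = (2 ± √4) / 2
Solving: λ = 0, 2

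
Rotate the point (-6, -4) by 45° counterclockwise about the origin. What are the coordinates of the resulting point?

Rotation matrix for 45°: [[cos 45°, -sin 45°], [sin 45°, cos 45°]] ≈ [[0.707107, -0.707107], [0.707107, 0.707107]]
[[0.707107, -0.707107], [0.707107, 0.707107]] × [-6, -4]ᵀ ≈ [-1.4142, -7.0711]ᵀ
Result: (-1.4142, -7.0711)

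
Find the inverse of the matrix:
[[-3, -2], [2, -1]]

For [[a,b],[c,d]], inverse = (1/det)·[[d,-b],[-c,a]]
det = (-3)(-1) - (-2)(2) = 3 - -4 = 7
Inverse = (1/7)·[[-1, 2], [-2, -3]]
= [[-1/7, 2/7], [-2/7, -3/7]]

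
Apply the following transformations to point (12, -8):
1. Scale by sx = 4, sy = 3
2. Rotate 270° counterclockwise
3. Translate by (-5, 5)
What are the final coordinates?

Step 1: Scale → (48, -24)
Step 2: Rotate 270° → (-24, -48)
Step 3: Translate → (-29, -43)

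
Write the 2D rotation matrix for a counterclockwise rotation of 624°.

Rotation matrix formula: [[cos θ, -sin θ], [sin θ, cos θ]]
For θ = 624°:
cos(624°) = -0.1045
sin(624°) = -0.9945
Result: [[-0.1045, 0.9945], [-0.9945, -0.1045]]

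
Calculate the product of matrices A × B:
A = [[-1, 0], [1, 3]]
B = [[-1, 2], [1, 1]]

Matrix multiplication:
C[0][0] = -1×-1 + 0×1 = 1
C[0][1] = -1×2 + 0×1 = -2
C[1][0] = 1×-1 + 3×1 = 2
C[1][1] = 1×2 + 3×1 = 5
Result: [[1, -2], [2, 5]]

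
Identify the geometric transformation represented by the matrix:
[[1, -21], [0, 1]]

This matrix represents: horizontal shear with factor -21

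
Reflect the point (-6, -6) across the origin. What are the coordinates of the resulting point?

Reflection across origin: (-6, -6) → (6, 6)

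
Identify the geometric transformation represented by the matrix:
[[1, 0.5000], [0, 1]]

This matrix represents: horizontal shear with factor 0.5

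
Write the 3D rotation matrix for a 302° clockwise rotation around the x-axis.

Rotation matrix for clockwise 302° around x-axis:
A clockwise rotation by 302° is a counterclockwise rotation by -302°.
cos(-302°) = 0.5299, sin(-302°) = 0.8480
Result: [[1, 0, 0], [0, 0.5299, -0.8480], [0, 0.8480, 0.5299]]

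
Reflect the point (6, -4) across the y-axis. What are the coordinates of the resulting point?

Reflection across y-axis: (6, -4) → (-6, -4)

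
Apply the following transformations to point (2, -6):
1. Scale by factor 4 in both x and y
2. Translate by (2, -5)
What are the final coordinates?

Step 1: Scale (2, -6) by 4 → (8, -24)
Step 2: Translate by (2, -5) → (10, -29)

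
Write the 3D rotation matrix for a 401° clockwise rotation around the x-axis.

Rotation matrix for clockwise 401° around x-axis:
A clockwise rotation by 401° is a counterclockwise rotation by -401°.
cos(-401°) = 0.7547, sin(-401°) = -0.6561
Result: [[1, 0, 0], [0, 0.7547, 0.6561], [0, -0.6561, 0.7547]]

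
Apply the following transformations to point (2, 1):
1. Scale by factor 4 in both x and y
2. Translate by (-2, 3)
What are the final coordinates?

Step 1: Scale (2, 1) by 4 → (8, 4)
Step 2: Translate by (-2, 3) → (6, 7)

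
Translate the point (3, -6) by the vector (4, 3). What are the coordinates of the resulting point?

Translation by (4, 3) (homogeneous matrix [[1, 0, 4], [0, 1, 3], [0, 0, 1]]):
x' = 3 + 4 = 7
y' = -6 + 3 = -3
Result: (7, -3)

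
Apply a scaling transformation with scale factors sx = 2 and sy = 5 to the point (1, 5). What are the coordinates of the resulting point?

Scaling matrix:
[[2, 0], [0, 5]]
Result: (1 × 2, 5 × 5) = (2, 25)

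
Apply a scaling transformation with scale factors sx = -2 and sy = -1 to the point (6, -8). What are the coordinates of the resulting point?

Scaling matrix:
[[-2, 0], [0, -1]]
Result: (6 × -2, -8 × -1) = (-12, 8)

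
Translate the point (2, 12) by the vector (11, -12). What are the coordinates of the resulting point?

Translation by (11, -12) (homogeneous matrix [[1, 0, 11], [0, 1, -12], [0, 0, 1]]):
x' = 2 + 11 = 13
y' = 12 + -12 = 0
Result: (13, 0)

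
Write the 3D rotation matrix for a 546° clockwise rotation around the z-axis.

Rotation matrix for clockwise 546° around z-axis:
A clockwise rotation by 546° is a counterclockwise rotation by -546°.
cos(-546°) = -0.9945, sin(-546°) = 0.1045
Result: [[-0.9945, -0.1045, 0], [0.1045, -0.9945, 0], [0, 0, 1]]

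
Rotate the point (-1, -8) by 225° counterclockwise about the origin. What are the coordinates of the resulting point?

Rotation matrix for 225°: [[cos 225°, -sin 225°], [sin 225°, cos 225°]] ≈ [[-0.707107, 0.707107], [-0.707107, -0.707107]]
[[-0.707107, 0.707107], [-0.707107, -0.707107]] × [-1, -8]ᵀ ≈ [-4.9497, 6.3640]ᵀ
Result: (-4.9497, 6.3640)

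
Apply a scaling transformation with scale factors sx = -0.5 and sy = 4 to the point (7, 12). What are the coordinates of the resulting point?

Scaling matrix:
[[-0.50, 0], [0, 4]]
Result: (7 × -0.5, 12 × 4) = (-3.5, 48)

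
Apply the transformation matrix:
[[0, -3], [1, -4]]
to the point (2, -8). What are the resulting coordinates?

Matrix multiplication:
[[0, -3], [1, -4]] × [2, -8]ᵀ
= [(0)(2) + (-3)(-8), (1)(2) + (-4)(-8)]ᵀ
= [24, 34]ᵀ
Result: (24, 34)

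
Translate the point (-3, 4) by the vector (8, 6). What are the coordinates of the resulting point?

Translation by (8, 6) (homogeneous matrix [[1, 0, 8], [0, 1, 6], [0, 0, 1]]):
x' = -3 + 8 = 5
y' = 4 + 6 = 10
Result: (5, 10)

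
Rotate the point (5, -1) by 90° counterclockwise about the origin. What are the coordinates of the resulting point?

Rotation matrix for 90°: [[cos 90°, -sin 90°], [sin 90°, cos 90°]] = [[0, -1], [1, 0]]
[[0, -1], [1, 0]] × [5, -1]ᵀ = [1, 5]ᵀ
Result: (1, 5)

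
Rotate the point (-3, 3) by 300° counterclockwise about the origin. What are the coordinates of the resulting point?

Rotation matrix for 300°: [[cos 300°, -sin 300°], [sin 300°, cos 300°]] ≈ [[0.500000, 0.866025], [-0.866025, 0.500000]]
[[0.500000, 0.866025], [-0.866025, 0.500000]] × [-3, 3]ᵀ ≈ [1.0981, 4.0981]ᵀ
Result: (1.0981, 4.0981)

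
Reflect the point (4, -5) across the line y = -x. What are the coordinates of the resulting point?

Reflection across line y = -x: (4, -5) → (5, -4)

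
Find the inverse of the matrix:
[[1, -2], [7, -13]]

For [[a,b],[c,d]], inverse = (1/det)·[[d,-b],[-c,a]]
det = (1)(-13) - (-2)(7) = -13 - -14 = 1
Inverse = [[-13, 2], [-7, 1]]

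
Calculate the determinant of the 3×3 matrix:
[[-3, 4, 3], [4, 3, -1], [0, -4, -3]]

Expansion along first row:
det = -3·det([[3,-1],[-4,-3]]) - 4·det([[4,-1],[0,-3]]) + 3·det([[4,3],[0,-4]])
    = -3·(3·-3 - -1·-4) - 4·(4·-3 - -1·0) + 3·(4·-4 - 3·0)
    = -3·-13 - 4·-12 + 3·-16
    = 39 + 48 + -48 = 39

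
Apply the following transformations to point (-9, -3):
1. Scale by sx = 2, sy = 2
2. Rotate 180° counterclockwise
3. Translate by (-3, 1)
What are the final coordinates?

Step 1: Scale → (-18, -6)
Step 2: Rotate 180° → (18, 6)
Step 3: Translate → (15, 7)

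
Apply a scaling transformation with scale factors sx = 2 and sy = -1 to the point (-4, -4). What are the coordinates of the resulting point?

Scaling matrix:
[[2, 0], [0, -1]]
Result: (-4 × 2, -4 × -1) = (-8, 4)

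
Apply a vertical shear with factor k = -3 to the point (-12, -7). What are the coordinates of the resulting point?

Shear matrix for vertical shear with factor k = -3:
[[1, 0], [-3, 1]]
Result: (-12, -7) → (-12, 29)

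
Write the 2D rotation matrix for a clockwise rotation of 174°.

Rotation matrix formula: [[cos θ, -sin θ], [sin θ, cos θ]]
A clockwise rotation by 174° is equivalent to a counterclockwise rotation by -174°.
For θ = -174°:
cos(-174°) = -0.9945
sin(-174°) = -0.1045
Result: [[-0.9945, 0.1045], [-0.1045, -0.9945]]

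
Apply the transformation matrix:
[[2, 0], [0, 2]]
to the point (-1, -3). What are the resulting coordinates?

Matrix multiplication:
[[2, 0], [0, 2]] × [-1, -3]ᵀ
= [(2)(-1) + (0)(-3), (0)(-1) + (2)(-3)]ᵀ
= [-2, -6]ᵀ
Result: (-2, -6)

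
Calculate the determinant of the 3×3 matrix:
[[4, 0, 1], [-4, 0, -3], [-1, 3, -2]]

Expansion along first row:
det = 4·det([[0,-3],[3,-2]]) - 0·det([[-4,-3],[-1,-2]]) + 1·det([[-4,0],[-1,3]])
    = 4·(0·-2 - -3·3) - 0·(-4·-2 - -3·-1) + 1·(-4·3 - 0·-1)
    = 4·9 - 0·5 + 1·-12
    = 36 + 0 + -12 = 24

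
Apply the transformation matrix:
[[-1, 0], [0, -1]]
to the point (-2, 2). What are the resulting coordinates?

Matrix multiplication:
[[-1, 0], [0, -1]] × [-2, 2]ᵀ
= [(-1)(-2) + (0)(2), (0)(-2) + (-1)(2)]ᵀ
= [2, -2]ᵀ
Result: (2, -2)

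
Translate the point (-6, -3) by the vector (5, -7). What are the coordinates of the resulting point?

Translation by (5, -7) (homogeneous matrix [[1, 0, 5], [0, 1, -7], [0, 0, 1]]):
x' = -6 + 5 = -1
y' = -3 + -7 = -10
Result: (-1, -10)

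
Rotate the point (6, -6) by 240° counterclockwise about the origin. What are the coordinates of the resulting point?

Rotation matrix for 240°: [[cos 240°, -sin 240°], [sin 240°, cos 240°]] ≈ [[-0.500000, 0.866025], [-0.866025, -0.500000]]
[[-0.500000, 0.866025], [-0.866025, -0.500000]] × [6, -6]ᵀ ≈ [-8.1962, -2.1962]ᵀ
Result: (-8.1962, -2.1962)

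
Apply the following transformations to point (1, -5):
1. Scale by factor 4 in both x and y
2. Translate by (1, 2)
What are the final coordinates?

Step 1: Scale (1, -5) by 4 → (4, -20)
Step 2: Translate by (1, 2) → (5, -18)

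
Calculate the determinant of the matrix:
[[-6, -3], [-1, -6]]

For a 2×2 matrix [[a, b], [c, d]], det = ad - bc
det = (-6)(-6) - (-3)(-1) = 36 - 3 = 33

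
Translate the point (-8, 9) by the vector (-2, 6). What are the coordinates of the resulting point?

Translation by (-2, 6) (homogeneous matrix [[1, 0, -2], [0, 1, 6], [0, 0, 1]]):
x' = -8 + -2 = -10
y' = 9 + 6 = 15
Result: (-10, 15)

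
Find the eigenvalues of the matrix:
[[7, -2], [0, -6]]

Characteristic equation: det(A - λI) = 0
λ² - (trace)λ + (det) = 0
trace = 7 + -6 = 1, det = (7)(-6) - (-2)(0) = -42
λ² - (1)λ + (-42) = 0
λ = (1 ± √((1)² - 4·(-42))) / 2 = (1 ± √169) / 2
Solving: λ = -6, 7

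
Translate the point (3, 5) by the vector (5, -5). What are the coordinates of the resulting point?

Translation by (5, -5) (homogeneous matrix [[1, 0, 5], [0, 1, -5], [0, 0, 1]]):
x' = 3 + 5 = 8
y' = 5 + -5 = 0
Result: (8, 0)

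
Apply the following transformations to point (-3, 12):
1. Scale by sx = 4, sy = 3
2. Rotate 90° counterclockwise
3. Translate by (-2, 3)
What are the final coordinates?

Step 1: Scale → (-12, 36)
Step 2: Rotate 90° → (-36, -12)
Step 3: Translate → (-38, -9)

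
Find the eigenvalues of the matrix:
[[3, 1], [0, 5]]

Characteristic equation: det(A - λI) = 0
λ² - (trace)λ + (det) = 0
trace = 3 + 5 = 8, det = (3)(5) - (1)(0) = 15
λ² - (8)λ + (15) = 0
λ = (8 ± √((8)² - 4·(15))) / 2 = (8 ± √4) / 2
Solving: λ = 3, 5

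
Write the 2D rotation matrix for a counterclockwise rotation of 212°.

Rotation matrix formula: [[cos θ, -sin θ], [sin θ, cos θ]]
For θ = 212°:
cos(212°) = -0.8480
sin(212°) = -0.5299
Result: [[-0.8480, 0.5299], [-0.5299, -0.8480]]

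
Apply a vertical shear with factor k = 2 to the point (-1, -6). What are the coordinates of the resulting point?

Shear matrix for vertical shear with factor k = 2:
[[1, 0], [2, 1]]
Result: (-1, -6) → (-1, -8)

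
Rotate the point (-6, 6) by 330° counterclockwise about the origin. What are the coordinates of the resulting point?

Rotation matrix for 330°: [[cos 330°, -sin 330°], [sin 330°, cos 330°]] ≈ [[0.866025, 0.500000], [-0.500000, 0.866025]]
[[0.866025, 0.500000], [-0.500000, 0.866025]] × [-6, 6]ᵀ ≈ [-2.1962, 8.1962]ᵀ
Result: (-2.1962, 8.1962)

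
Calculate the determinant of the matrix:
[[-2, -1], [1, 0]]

For a 2×2 matrix [[a, b], [c, d]], det = ad - bc
det = (-2)(0) - (-1)(1) = 0 - -1 = 1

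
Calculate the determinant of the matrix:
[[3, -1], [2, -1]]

For a 2×2 matrix [[a, b], [c, d]], det = ad - bc
det = (3)(-1) - (-1)(2) = -3 - -2 = -1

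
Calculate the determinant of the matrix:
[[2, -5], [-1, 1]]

For a 2×2 matrix [[a, b], [c, d]], det = ad - bc
det = (2)(1) - (-5)(-1) = 2 - 5 = -3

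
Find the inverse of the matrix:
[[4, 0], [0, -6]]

For [[a,b],[c,d]], inverse = (1/det)·[[d,-b],[-c,a]]
det = (4)(-6) - (0)(0) = -24 - 0 = -24
Inverse = (1/-24)·[[-6, 0], [0, 4]]
= [[1/4, 0], [0, -1/6]]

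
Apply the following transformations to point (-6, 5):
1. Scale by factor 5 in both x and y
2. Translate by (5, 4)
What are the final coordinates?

Step 1: Scale (-6, 5) by 5 → (-30, 25)
Step 2: Translate by (5, 4) → (-25, 29)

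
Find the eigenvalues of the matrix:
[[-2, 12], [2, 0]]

Characteristic equation: det(A - λI) = 0
λ² - (trace)λ + (det) = 0
trace = -2 + 0 = -2, det = (-2)(0) - (12)(2) = -24
λ² - (-2)λ + (-24) = 0
λ = (-2 ± √((-2)² - 4·(-24))) / 2 = (-2 ± √100) / 2
Solving: λ = -6, 4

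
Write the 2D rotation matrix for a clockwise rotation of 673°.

Rotation matrix formula: [[cos θ, -sin θ], [sin θ, cos θ]]
A clockwise rotation by 673° is equivalent to a counterclockwise rotation by -673°.
For θ = -673°:
cos(-673°) = 0.6820
sin(-673°) = 0.7314
Result: [[0.6820, -0.7314], [0.7314, 0.6820]]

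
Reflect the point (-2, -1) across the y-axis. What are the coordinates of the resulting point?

Reflection across y-axis: (-2, -1) → (2, -1)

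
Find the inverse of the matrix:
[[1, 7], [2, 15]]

For [[a,b],[c,d]], inverse = (1/det)·[[d,-b],[-c,a]]
det = (1)(15) - (7)(2) = 15 - 14 = 1
Inverse = [[15, -7], [-2, 1]]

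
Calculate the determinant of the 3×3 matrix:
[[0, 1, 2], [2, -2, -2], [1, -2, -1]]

Expansion along first row:
det = 0·det([[-2,-2],[-2,-1]]) - 1·det([[2,-2],[1,-1]]) + 2·det([[2,-2],[1,-2]])
    = 0·(-2·-1 - -2·-2) - 1·(2·-1 - -2·1) + 2·(2·-2 - -2·1)
    = 0·-2 - 1·0 + 2·-2
    = 0 + 0 + -4 = -4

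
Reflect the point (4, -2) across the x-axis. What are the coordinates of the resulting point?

Reflection across x-axis: (4, -2) → (4, 2)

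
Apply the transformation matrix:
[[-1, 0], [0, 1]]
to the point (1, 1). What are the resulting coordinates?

Matrix multiplication:
[[-1, 0], [0, 1]] × [1, 1]ᵀ
= [(-1)(1) + (0)(1), (0)(1) + (1)(1)]ᵀ
= [-1, 1]ᵀ
Result: (-1, 1)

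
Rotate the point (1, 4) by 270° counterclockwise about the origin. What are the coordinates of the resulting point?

Rotation matrix for 270°: [[cos 270°, -sin 270°], [sin 270°, cos 270°]] = [[0, 1], [-1, 0]]
[[0, 1], [-1, 0]] × [1, 4]ᵀ = [4, -1]ᵀ
Result: (4, -1)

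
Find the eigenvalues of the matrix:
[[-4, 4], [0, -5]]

Characteristic equation: det(A - λI) = 0
λ² - (trace)λ + (det) = 0
trace = -4 + -5 = -9, det = (-4)(-5) - (4)(0) = 20
λ² - (-9)λ + (20) = 0
λ = (-9 ± √((-9)² - 4·(20))) / 2 = (-9 ± √1) / 2
Solving: λ = -5, -4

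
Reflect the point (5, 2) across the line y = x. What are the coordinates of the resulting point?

Reflection across line y = x: (5, 2) → (2, 5)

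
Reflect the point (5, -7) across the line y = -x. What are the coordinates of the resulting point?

Reflection across line y = -x: (5, -7) → (7, -5)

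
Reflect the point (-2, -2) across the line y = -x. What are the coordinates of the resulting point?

Reflection across line y = -x: (-2, -2) → (2, 2)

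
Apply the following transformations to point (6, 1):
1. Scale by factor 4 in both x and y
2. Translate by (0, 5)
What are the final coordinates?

Step 1: Scale (6, 1) by 4 → (24, 4)
Step 2: Translate by (0, 5) → (24, 9)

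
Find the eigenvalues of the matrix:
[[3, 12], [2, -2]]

Characteristic equation: det(A - λI) = 0
λ² - (trace)λ + (det) = 0
trace = 3 + -2 = 1, det = (3)(-2) - (12)(2) = -30
λ² - (1)λ + (-30) = 0
λ = (1 ± √((1)² - 4·(-30))) / 2 = (1 ± √121) / 2
Solving: λ = -5, 6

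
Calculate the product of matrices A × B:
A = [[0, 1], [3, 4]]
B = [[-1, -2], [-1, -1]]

Matrix multiplication:
C[0][0] = 0×-1 + 1×-1 = -1
C[0][1] = 0×-2 + 1×-1 = -1
C[1][0] = 3×-1 + 4×-1 = -7
C[1][1] = 3×-2 + 4×-1 = -10
Result: [[-1, -1], [-7, -10]]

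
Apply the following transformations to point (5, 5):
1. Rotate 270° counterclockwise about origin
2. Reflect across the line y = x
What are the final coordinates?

Step 1: Rotate 270° → (5, -5)
Step 2: Reflect across line y = x → (-5, 5)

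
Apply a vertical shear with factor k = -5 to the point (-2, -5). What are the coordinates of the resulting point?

Shear matrix for vertical shear with factor k = -5:
[[1, 0], [-5, 1]]
Result: (-2, -5) → (-2, 5)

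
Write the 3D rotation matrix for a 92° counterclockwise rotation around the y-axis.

Rotation matrix for counterclockwise 92° around y-axis:
cos(92°) = -0.0349, sin(92°) = 0.9994
Result: [[-0.0349, 0, 0.9994], [0, 1, 0], [-0.9994, 0, -0.0349]]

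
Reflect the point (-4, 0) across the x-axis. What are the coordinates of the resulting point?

Reflection across x-axis: (-4, 0) → (-4, 0)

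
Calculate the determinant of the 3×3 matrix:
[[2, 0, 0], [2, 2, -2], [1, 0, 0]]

Expansion along first row:
det = 2·det([[2,-2],[0,0]]) - 0·det([[2,-2],[1,0]]) + 0·det([[2,2],[1,0]])
    = 2·(2·0 - -2·0) - 0·(2·0 - -2·1) + 0·(2·0 - 2·1)
    = 2·0 - 0·2 + 0·-2
    = 0 + 0 + 0 = 0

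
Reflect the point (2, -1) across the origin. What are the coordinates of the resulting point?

Reflection across origin: (2, -1) → (-2, 1)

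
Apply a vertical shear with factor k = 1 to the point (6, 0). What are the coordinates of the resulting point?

Shear matrix for vertical shear with factor k = 1:
[[1, 0], [1, 1]]
Result: (6, 0) → (6, 6)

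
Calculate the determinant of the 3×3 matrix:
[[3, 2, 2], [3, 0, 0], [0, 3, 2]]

Expansion along first row:
det = 3·det([[0,0],[3,2]]) - 2·det([[3,0],[0,2]]) + 2·det([[3,0],[0,3]])
    = 3·(0·2 - 0·3) - 2·(3·2 - 0·0) + 2·(3·3 - 0·0)
    = 3·0 - 2·6 + 2·9
    = 0 + -12 + 18 = 6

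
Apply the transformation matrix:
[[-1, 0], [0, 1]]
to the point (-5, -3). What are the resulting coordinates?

Matrix multiplication:
[[-1, 0], [0, 1]] × [-5, -3]ᵀ
= [(-1)(-5) + (0)(-3), (0)(-5) + (1)(-3)]ᵀ
= [5, -3]ᵀ
Result: (5, -3)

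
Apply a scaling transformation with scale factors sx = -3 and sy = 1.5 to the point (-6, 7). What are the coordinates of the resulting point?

Scaling matrix:
[[-3, 0], [0, 1.50]]
Result: (-6 × -3, 7 × 1.5) = (18, 10.5)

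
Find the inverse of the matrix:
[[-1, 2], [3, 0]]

For [[a,b],[c,d]], inverse = (1/det)·[[d,-b],[-c,a]]
det = (-1)(0) - (2)(3) = 0 - 6 = -6
Inverse = (1/-6)·[[0, -2], [-3, -1]]
= [[0, 1/3], [1/2, 1/6]]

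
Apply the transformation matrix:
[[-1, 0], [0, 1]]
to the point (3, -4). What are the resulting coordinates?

Matrix multiplication:
[[-1, 0], [0, 1]] × [3, -4]ᵀ
= [(-1)(3) + (0)(-4), (0)(3) + (1)(-4)]ᵀ
= [-3, -4]ᵀ
Result: (-3, -4)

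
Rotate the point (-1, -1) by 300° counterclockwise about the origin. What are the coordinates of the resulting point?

Rotation matrix for 300°: [[cos 300°, -sin 300°], [sin 300°, cos 300°]] ≈ [[0.500000, 0.866025], [-0.866025, 0.500000]]
[[0.500000, 0.866025], [-0.866025, 0.500000]] × [-1, -1]ᵀ ≈ [-1.3660, 0.3660]ᵀ
Result: (-1.3660, 0.3660)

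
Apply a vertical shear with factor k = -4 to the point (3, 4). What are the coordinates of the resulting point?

Shear matrix for vertical shear with factor k = -4:
[[1, 0], [-4, 1]]
Result: (3, 4) → (3, -8)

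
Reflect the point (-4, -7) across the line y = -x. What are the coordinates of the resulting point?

Reflection across line y = -x: (-4, -7) → (7, 4)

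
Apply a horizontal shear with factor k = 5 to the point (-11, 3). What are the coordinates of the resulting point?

Shear matrix for horizontal shear with factor k = 5:
[[1, 5], [0, 1]]
Result: (-11, 3) → (4, 3)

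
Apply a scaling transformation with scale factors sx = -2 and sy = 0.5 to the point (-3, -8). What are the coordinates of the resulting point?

Scaling matrix:
[[-2, 0], [0, 0.50]]
Result: (-3 × -2, -8 × 0.5) = (6, -4)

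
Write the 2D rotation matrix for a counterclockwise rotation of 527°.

Rotation matrix formula: [[cos θ, -sin θ], [sin θ, cos θ]]
For θ = 527°:
cos(527°) = -0.9744
sin(527°) = 0.2250
Result: [[-0.9744, -0.2250], [0.2250, -0.9744]]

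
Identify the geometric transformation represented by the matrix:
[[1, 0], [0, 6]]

This matrix represents: non-uniform scaling by sx = 1, sy = 6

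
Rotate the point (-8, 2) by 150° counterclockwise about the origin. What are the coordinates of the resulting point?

Rotation matrix for 150°: [[cos 150°, -sin 150°], [sin 150°, cos 150°]] ≈ [[-0.866025, -0.500000], [0.500000, -0.866025]]
[[-0.866025, -0.500000], [0.500000, -0.866025]] × [-8, 2]ᵀ ≈ [5.9282, -5.7321]ᵀ
Result: (5.9282, -5.7321)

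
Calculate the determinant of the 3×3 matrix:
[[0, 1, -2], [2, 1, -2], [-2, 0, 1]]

Expansion along first row:
det = 0·det([[1,-2],[0,1]]) - 1·det([[2,-2],[-2,1]]) + -2·det([[2,1],[-2,0]])
    = 0·(1·1 - -2·0) - 1·(2·1 - -2·-2) + -2·(2·0 - 1·-2)
    = 0·1 - 1·-2 + -2·2
    = 0 + 2 + -4 = -2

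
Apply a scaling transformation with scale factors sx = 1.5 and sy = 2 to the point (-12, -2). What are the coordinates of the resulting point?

Scaling matrix:
[[1.50, 0], [0, 2]]
Result: (-12 × 1.5, -2 × 2) = (-18, -4)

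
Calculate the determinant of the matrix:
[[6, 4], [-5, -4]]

For a 2×2 matrix [[a, b], [c, d]], det = ad - bc
det = (6)(-4) - (4)(-5) = -24 - -20 = -4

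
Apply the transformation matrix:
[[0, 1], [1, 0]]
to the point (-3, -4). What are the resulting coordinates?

Matrix multiplication:
[[0, 1], [1, 0]] × [-3, -4]ᵀ
= [(0)(-3) + (1)(-4), (1)(-3) + (0)(-4)]ᵀ
= [-4, -3]ᵀ
Result: (-4, -3)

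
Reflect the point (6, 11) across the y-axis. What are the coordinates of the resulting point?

Reflection across y-axis: (6, 11) → (-6, 11)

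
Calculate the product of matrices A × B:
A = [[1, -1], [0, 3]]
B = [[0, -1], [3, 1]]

Matrix multiplication:
C[0][0] = 1×0 + -1×3 = -3
C[0][1] = 1×-1 + -1×1 = -2
C[1][0] = 0×0 + 3×3 = 9
C[1][1] = 0×-1 + 3×1 = 3
Result: [[-3, -2], [9, 3]]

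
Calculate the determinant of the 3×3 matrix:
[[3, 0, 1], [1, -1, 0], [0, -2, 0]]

Expansion along first row:
det = 3·det([[-1,0],[-2,0]]) - 0·det([[1,0],[0,0]]) + 1·det([[1,-1],[0,-2]])
    = 3·(-1·0 - 0·-2) - 0·(1·0 - 0·0) + 1·(1·-2 - -1·0)
    = 3·0 - 0·0 + 1·-2
    = 0 + 0 + -2 = -2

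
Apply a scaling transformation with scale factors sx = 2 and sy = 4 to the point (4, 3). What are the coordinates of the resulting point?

Scaling matrix:
[[2, 0], [0, 4]]
Result: (4 × 2, 3 × 4) = (8, 12)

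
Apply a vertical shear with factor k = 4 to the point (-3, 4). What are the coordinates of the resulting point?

Shear matrix for vertical shear with factor k = 4:
[[1, 0], [4, 1]]
Result: (-3, 4) → (-3, -8)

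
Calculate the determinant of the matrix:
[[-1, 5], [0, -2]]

For a 2×2 matrix [[a, b], [c, d]], det = ad - bc
det = (-1)(-2) - (5)(0) = 2 - 0 = 2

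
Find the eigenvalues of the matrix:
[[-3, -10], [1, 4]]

Characteristic equation: det(A - λI) = 0
λ² - (trace)λ + (det) = 0
trace = -3 + 4 = 1, det = (-3)(4) - (-10)(1) = -2
λ² - (1)λ + (-2) = 0
λ = (1 ± √((1)² - 4·(-2))) / 2 = (1 ± √9) / 2
Solving: λ = -1, 2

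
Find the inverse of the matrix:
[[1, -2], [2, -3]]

For [[a,b],[c,d]], inverse = (1/det)·[[d,-b],[-c,a]]
det = (1)(-3) - (-2)(2) = -3 - -4 = 1
Inverse = [[-3, 2], [-2, 1]]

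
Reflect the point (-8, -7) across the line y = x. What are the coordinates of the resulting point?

Reflection across line y = x: (-8, -7) → (-7, -8)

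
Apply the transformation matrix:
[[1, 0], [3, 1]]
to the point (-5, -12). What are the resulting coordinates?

Matrix multiplication:
[[1, 0], [3, 1]] × [-5, -12]ᵀ
= [(1)(-5) + (0)(-12), (3)(-5) + (1)(-12)]ᵀ
= [-5, -27]ᵀ
Result: (-5, -27)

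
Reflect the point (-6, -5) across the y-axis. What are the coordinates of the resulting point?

Reflection across y-axis: (-6, -5) → (6, -5)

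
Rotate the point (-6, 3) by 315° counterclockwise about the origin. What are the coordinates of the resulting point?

Rotation matrix for 315°: [[cos 315°, -sin 315°], [sin 315°, cos 315°]] ≈ [[0.707107, 0.707107], [-0.707107, 0.707107]]
[[0.707107, 0.707107], [-0.707107, 0.707107]] × [-6, 3]ᵀ ≈ [-2.1213, 6.3640]ᵀ
Result: (-2.1213, 6.3640)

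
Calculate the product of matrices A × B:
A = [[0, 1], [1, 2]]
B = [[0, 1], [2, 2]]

Matrix multiplication:
C[0][0] = 0×0 + 1×2 = 2
C[0][1] = 0×1 + 1×2 = 2
C[1][0] = 1×0 + 2×2 = 4
C[1][1] = 1×1 + 2×2 = 5
Result: [[2, 2], [4, 5]]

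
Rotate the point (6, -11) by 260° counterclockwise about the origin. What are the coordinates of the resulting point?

Rotation matrix for 260°: [[cos 260°, -sin 260°], [sin 260°, cos 260°]] ≈ [[-0.173648, 0.984808], [-0.984808, -0.173648]]
[[-0.173648, 0.984808], [-0.984808, -0.173648]] × [6, -11]ᵀ ≈ [-11.8748, -3.9987]ᵀ
Result: (-11.8748, -3.9987)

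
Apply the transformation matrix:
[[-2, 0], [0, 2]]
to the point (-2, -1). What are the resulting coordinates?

Matrix multiplication:
[[-2, 0], [0, 2]] × [-2, -1]ᵀ
= [(-2)(-2) + (0)(-1), (0)(-2) + (2)(-1)]ᵀ
= [4, -2]ᵀ
Result: (4, -2)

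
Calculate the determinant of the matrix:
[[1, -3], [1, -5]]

For a 2×2 matrix [[a, b], [c, d]], det = ad - bc
det = (1)(-5) - (-3)(1) = -5 - -3 = -2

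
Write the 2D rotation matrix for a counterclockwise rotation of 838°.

Rotation matrix formula: [[cos θ, -sin θ], [sin θ, cos θ]]
For θ = 838°:
cos(838°) = -0.4695
sin(838°) = 0.8829
Result: [[-0.4695, -0.8829], [0.8829, -0.4695]]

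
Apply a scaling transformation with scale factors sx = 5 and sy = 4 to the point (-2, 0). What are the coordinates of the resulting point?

Scaling matrix:
[[5, 0], [0, 4]]
Result: (-2 × 5, 0 × 4) = (-10, 0)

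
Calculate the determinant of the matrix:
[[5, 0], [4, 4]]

For a 2×2 matrix [[a, b], [c, d]], det = ad - bc
det = (5)(4) - (0)(4) = 20 - 0 = 20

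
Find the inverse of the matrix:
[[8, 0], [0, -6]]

For [[a,b],[c,d]], inverse = (1/det)·[[d,-b],[-c,a]]
det = (8)(-6) - (0)(0) = -48 - 0 = -48
Inverse = (1/-48)·[[-6, 0], [0, 8]]
= [[1/8, 0], [0, -1/6]]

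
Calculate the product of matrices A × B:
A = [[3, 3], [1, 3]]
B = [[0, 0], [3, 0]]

Matrix multiplication:
C[0][0] = 3×0 + 3×3 = 9
C[0][1] = 3×0 + 3×0 = 0
C[1][0] = 1×0 + 3×3 = 9
C[1][1] = 1×0 + 3×0 = 0
Result: [[9, 0], [9, 0]]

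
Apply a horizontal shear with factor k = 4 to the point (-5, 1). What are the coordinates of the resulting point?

Shear matrix for horizontal shear with factor k = 4:
[[1, 4], [0, 1]]
Result: (-5, 1) → (-1, 1)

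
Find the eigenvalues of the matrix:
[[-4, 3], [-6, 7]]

Characteristic equation: det(A - λI) = 0
λ² - (trace)λ + (det) = 0
trace = -4 + 7 = 3, det = (-4)(7) - (3)(-6) = -10
λ² - (3)λ + (-10) = 0
λ = (3 ± √((3)² - 4·(-10))) / 2 = (3 ± √49) / 2
Solving: λ = -2, 5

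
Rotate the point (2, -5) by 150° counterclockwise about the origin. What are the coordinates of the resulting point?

Rotation matrix for 150°: [[cos 150°, -sin 150°], [sin 150°, cos 150°]] ≈ [[-0.866025, -0.500000], [0.500000, -0.866025]]
[[-0.866025, -0.500000], [0.500000, -0.866025]] × [2, -5]ᵀ ≈ [0.7679, 5.3301]ᵀ
Result: (0.7679, 5.3301)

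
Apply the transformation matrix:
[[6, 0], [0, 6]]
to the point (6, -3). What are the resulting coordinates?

Matrix multiplication:
[[6, 0], [0, 6]] × [6, -3]ᵀ
= [(6)(6) + (0)(-3), (0)(6) + (6)(-3)]ᵀ
= [36, -18]ᵀ
Result: (36, -18)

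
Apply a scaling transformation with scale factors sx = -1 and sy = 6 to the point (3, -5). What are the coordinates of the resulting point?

Scaling matrix:
[[-1, 0], [0, 6]]
Result: (3 × -1, -5 × 6) = (-3, -30)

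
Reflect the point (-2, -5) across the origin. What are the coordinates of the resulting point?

Reflection across origin: (-2, -5) → (2, 5)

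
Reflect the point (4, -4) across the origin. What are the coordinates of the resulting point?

Reflection across origin: (4, -4) → (-4, 4)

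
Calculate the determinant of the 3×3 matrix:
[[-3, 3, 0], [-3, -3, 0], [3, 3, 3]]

Expansion along first row:
det = -3·det([[-3,0],[3,3]]) - 3·det([[-3,0],[3,3]]) + 0·det([[-3,-3],[3,3]])
    = -3·(-3·3 - 0·3) - 3·(-3·3 - 0·3) + 0·(-3·3 - -3·3)
    = -3·-9 - 3·-9 + 0·0
    = 27 + 27 + 0 = 54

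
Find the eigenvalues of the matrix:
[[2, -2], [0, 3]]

Characteristic equation: det(A - λI) = 0
λ² - (trace)λ + (det) = 0
trace = 2 + 3 = 5, det = (2)(3) - (-2)(0) = 6
λ² - (5)λ + (6) = 0
λ = (5 ± √((5)² - 4·(6))) / 2 = (5 ± √1) / 2
Solving: λ = 2, 3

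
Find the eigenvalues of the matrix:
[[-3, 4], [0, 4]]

Characteristic equation: det(A - λI) = 0
λ² - (trace)λ + (det) = 0
trace = -3 + 4 = 1, det = (-3)(4) - (4)(0) = -12
λ² - (1)λ + (-12) = 0
λ = (1 ± √((1)² - 4·(-12))) / 2 = (1 ± √49) / 2
Solving: λ = -3, 4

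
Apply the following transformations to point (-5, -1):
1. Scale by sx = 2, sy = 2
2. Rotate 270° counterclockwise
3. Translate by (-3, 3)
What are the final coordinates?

Step 1: Scale → (-10, -2)
Step 2: Rotate 270° → (-2, 10)
Step 3: Translate → (-5, 13)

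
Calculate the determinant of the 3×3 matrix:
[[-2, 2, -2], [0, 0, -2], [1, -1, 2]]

Expansion along first row:
det = -2·det([[0,-2],[-1,2]]) - 2·det([[0,-2],[1,2]]) + -2·det([[0,0],[1,-1]])
    = -2·(0·2 - -2·-1) - 2·(0·2 - -2·1) + -2·(0·-1 - 0·1)
    = -2·-2 - 2·2 + -2·0
    = 4 + -4 + 0 = 0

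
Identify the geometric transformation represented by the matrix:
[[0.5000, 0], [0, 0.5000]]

This matrix represents: uniform scaling by factor 0.5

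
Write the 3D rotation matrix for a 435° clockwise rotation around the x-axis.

Rotation matrix for clockwise 435° around x-axis:
A clockwise rotation by 435° is a counterclockwise rotation by -435°.
cos(-435°) = 0.2588, sin(-435°) = -0.9659
Result: [[1, 0, 0], [0, 0.2588, 0.9659], [0, -0.9659, 0.2588]]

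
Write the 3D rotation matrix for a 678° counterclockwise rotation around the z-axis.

Rotation matrix for counterclockwise 678° around z-axis:
cos(678°) = 0.7431, sin(678°) = -0.6691
Result: [[0.7431, 0.6691, 0], [-0.6691, 0.7431, 0], [0, 0, 1]]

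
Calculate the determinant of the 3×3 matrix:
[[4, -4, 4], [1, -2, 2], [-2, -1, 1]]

Expansion along first row:
det = 4·det([[-2,2],[-1,1]]) - -4·det([[1,2],[-2,1]]) + 4·det([[1,-2],[-2,-1]])
    = 4·(-2·1 - 2·-1) - -4·(1·1 - 2·-2) + 4·(1·-1 - -2·-2)
    = 4·0 - -4·5 + 4·-5
    = 0 + 20 + -20 = 0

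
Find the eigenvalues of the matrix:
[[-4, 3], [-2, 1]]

Characteristic equation: det(A - λI) = 0
λ² - (trace)λ + (det) = 0
trace = -4 + 1 = -3, det = (-4)(1) - (3)(-2) = 2
λ² - (-3)λ + (2) = 0
λ = (-3 ± √((-3)² - 4·(2))) / 2 = (-3 ± √1) / 2
Solving: λ = -2, -1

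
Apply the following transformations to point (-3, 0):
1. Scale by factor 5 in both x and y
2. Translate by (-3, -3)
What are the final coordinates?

Step 1: Scale (-3, 0) by 5 → (-15, 0)
Step 2: Translate by (-3, -3) → (-18, -3)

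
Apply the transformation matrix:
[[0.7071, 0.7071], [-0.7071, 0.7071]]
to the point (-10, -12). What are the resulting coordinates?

Matrix multiplication:
[[0.7071, 0.7071], [-0.7071, 0.7071]] × [-10, -12]ᵀ
= [(0.7071)(-10) + (0.7071)(-12), (-0.7071)(-10) + (0.7071)(-12)]ᵀ
= [-15.5562, -1.4142]ᵀ
Result: (-15.5562, -1.4142)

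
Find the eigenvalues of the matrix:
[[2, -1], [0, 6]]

Characteristic equation: det(A - λI) = 0
λ² - (trace)λ + (det) = 0
trace = 2 + 6 = 8, det = (2)(6) - (-1)(0) = 12
λ² - (8)λ + (12) = 0
λ = (8 ± √((8)² - 4·(12))) / 2 = (8 ± √16) / 2
Solving: λ = 2, 6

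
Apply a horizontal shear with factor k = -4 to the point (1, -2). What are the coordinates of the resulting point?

Shear matrix for horizontal shear with factor k = -4:
[[1, -4], [0, 1]]
Result: (1, -2) → (9, -2)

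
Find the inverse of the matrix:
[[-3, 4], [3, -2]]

For [[a,b],[c,d]], inverse = (1/det)·[[d,-b],[-c,a]]
det = (-3)(-2) - (4)(3) = 6 - 12 = -6
Inverse = (1/-6)·[[-2, -4], [-3, -3]]
= [[1/3, 2/3], [1/2, 1/2]]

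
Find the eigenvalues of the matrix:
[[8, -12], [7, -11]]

Characteristic equation: det(A - λI) = 0
λ² - (trace)λ + (det) = 0
trace = 8 + -11 = -3, det = (8)(-11) - (-12)(7) = -4
λ² - (-3)λ + (-4) = 0
λ = (-3 ± √((-3)² - 4·(-4))) / 2 = (-3 ± √25) / 2
Solving: λ = -4, 1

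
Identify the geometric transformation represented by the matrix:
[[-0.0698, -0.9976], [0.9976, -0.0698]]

This matrix represents: rotation by 94° counterclockwise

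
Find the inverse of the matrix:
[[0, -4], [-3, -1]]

For [[a,b],[c,d]], inverse = (1/det)·[[d,-b],[-c,a]]
det = (0)(-1) - (-4)(-3) = 0 - 12 = -12
Inverse = (1/-12)·[[-1, 4], [3, 0]]
= [[1/12, -1/3], [-1/4, 0]]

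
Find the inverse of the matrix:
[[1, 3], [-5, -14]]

For [[a,b],[c,d]], inverse = (1/det)·[[d,-b],[-c,a]]
det = (1)(-14) - (3)(-5) = -14 - -15 = 1
Inverse = [[-14, -3], [5, 1]]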